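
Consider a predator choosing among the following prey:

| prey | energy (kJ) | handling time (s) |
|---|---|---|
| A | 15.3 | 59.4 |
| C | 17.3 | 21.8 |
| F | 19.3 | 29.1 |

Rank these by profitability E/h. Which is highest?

C

Profitability E/h (kJ/s): A = 15.3/59.4 = 0.258, C = 17.3/21.8 = 0.794, F = 19.3/29.1 = 0.663.
Ranked: C > F > A.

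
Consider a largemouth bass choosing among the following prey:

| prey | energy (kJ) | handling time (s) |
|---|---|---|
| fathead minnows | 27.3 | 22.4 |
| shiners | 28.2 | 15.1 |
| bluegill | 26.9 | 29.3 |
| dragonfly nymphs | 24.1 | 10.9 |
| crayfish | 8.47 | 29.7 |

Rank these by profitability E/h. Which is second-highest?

In descending order of E/h:
dragonfly nymphs: 24.1/10.9 = 2.21 kJ/s
shiners: 28.2/15.1 = 1.87 kJ/s
fathead minnows: 27.3/22.4 = 1.22 kJ/s
bluegill: 26.9/29.3 = 0.918 kJ/s
crayfish: 8.47/29.7 = 0.285 kJ/s

shiners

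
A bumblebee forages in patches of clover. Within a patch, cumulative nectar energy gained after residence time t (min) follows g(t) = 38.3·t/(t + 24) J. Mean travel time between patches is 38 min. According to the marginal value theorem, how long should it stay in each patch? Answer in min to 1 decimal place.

30.2 min

Maximise g(t)/(T+t): set derivative to zero → g'(t)(T+t) = g(t).
g'(t) = 38.3·24/(t + 24)². Setting 38.3·24/(t+24)² = 38.3t/[(t+24)(38+t)] gives 24(38+t) = t(t+24), so t² = 24×38 = 912.
t* = √912 = 30.2 min.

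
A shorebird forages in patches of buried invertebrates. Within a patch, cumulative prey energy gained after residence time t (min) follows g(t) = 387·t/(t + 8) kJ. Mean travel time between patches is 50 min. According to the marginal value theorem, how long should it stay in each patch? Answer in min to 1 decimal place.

Maximise g(t)/(T+t): set derivative to zero → g'(t)(T+t) = g(t).
g'(t) = 387·8/(t + 8)². Setting 387·8/(t+8)² = 387t/[(t+8)(50+t)] gives 8(50+t) = t(t+8), so t² = 8×50 = 400.
t* = √400 = 20 min.

20.0 min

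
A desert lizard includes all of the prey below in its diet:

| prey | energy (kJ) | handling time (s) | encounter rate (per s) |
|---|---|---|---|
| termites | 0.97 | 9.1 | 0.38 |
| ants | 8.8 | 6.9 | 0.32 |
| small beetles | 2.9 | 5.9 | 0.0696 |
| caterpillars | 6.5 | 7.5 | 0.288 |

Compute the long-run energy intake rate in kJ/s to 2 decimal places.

0.57 kJ/s

Energy encountered per unit search time: 0.38×0.97 + 0.32×8.8 + 0.0696×2.9 + 0.288×6.5 = 5.258 kJ/s.
Handling time per unit search time: 0.38×9.1 + 0.32×6.9 + 0.0696×5.9 + 0.288×7.5 = 8.237.
Rate = 5.258/(1 + 8.237) = 0.5693 kJ/s.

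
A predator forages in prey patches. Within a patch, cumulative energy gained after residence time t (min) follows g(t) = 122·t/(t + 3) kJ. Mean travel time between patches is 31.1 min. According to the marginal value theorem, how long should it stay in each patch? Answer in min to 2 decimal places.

Optimal t* satisfies g'(t*) = g(t*)/(T + t*).
g'(t) = 122·3/(t + 3)². Setting 122·3/(t+3)² = 122t/[(t+3)(31.1+t)] gives 3(31.1+t) = t(t+3), so t² = 3×31.1 = 93.3.
t* = √93.3 = 9.659 min.

9.66 min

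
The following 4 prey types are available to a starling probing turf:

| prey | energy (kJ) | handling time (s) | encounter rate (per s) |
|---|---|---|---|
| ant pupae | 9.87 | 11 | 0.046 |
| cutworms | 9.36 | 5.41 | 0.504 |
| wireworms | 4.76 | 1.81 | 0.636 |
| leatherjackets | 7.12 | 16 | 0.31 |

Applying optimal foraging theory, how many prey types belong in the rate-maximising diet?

2

Rank by E/h (kJ/s): wireworms 2.63, cutworms 1.73, ant pupae 0.897, leatherjackets 0.445. Include each in turn until the next type's E/h falls below the running intake rate.
Rate on top 1: 1.407. cutworms: 1.73 > 1.407 → include.
Rate on top 2: 1.588. ant pupae: 0.897 < 1.588 → exclude; stop.
Optimal diet: wireworms, cutworms — 2 of 4 types.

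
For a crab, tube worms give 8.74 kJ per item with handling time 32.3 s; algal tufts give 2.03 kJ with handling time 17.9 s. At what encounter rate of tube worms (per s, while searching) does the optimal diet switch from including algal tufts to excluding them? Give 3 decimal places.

At the threshold, the rate on tube worms alone equals the profitability of algal tufts: λ·8.74/(1 + λ·32.3) = 2.03/17.9 = 0.1134.
Rearranging, λ(8.74 − 0.1134×32.3) = 0.1134, so λ = 0.1134/5.077 = 0.02234 per s.

0.022 per s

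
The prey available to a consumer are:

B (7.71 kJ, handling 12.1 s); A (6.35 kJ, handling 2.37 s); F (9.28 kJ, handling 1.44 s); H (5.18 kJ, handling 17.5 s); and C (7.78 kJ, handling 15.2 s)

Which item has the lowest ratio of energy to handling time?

H

In descending order of E/h:
F: 9.28/1.44 = 6.44 kJ/s
A: 6.35/2.37 = 2.68 kJ/s
B: 7.71/12.1 = 0.637 kJ/s
C: 7.78/15.2 = 0.512 kJ/s
H: 5.18/17.5 = 0.296 kJ/s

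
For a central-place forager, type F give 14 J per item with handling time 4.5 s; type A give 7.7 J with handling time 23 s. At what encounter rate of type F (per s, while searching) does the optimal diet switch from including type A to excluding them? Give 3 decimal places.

At the threshold, the rate on type F alone equals the profitability of type A: λ·14/(1 + λ·4.5) = 7.7/23 = 0.3348.
Rearranging, λ(14 − 0.3348×4.5) = 0.3348, so λ = 0.3348/12.49 = 0.0268 per s.

0.027 per s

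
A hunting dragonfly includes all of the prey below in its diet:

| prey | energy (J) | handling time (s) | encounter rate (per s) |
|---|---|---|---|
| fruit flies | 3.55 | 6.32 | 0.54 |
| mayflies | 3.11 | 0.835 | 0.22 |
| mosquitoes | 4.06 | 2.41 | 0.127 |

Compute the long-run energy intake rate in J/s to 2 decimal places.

R = Σλ_iE_i / (1 + Σλ_ih_i)
Numerator: 0.54×3.55 + 0.22×3.11 + 0.127×4.06 = 3.117
Denominator: 1 + 0.54×6.32 + 0.22×0.835 + 0.127×2.41 = 4.903
R = 3.117/4.903 = 0.6358 J/s

0.64 J/s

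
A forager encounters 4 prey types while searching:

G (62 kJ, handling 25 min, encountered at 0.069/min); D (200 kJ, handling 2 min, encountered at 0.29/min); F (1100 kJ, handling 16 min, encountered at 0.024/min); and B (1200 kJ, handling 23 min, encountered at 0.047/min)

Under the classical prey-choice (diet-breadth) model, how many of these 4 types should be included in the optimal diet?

E/h in descending order: D 100, F 68.8, B 52.2, G 2.48 kJ/min. The optimal diet is the largest prefix of this list for which every included type satisfies E_i/h_i > R on the types above it.
Rate on top 1: 36.71. F: 68.8 > 36.71 → include.
Rate on top 2: 42.97. B: 52.2 > 42.97 → include.
Rate on top 3: 46.24. G: 2.48 < 46.24 → exclude; stop.
Optimal diet: D, F, B — 3 of 4 types.

3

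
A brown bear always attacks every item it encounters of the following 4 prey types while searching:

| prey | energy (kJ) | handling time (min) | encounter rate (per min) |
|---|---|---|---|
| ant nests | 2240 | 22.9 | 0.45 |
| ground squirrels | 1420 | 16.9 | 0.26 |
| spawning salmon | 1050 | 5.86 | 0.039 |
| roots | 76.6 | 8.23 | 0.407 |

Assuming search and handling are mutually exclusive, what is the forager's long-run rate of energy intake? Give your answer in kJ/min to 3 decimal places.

75.184 kJ/min

R = Σλ_iE_i / (1 + Σλ_ih_i)
Numerator: 0.45×2240 + 0.26×1420 + 0.039×1050 + 0.407×76.6 = 1449
Denominator: 1 + 0.45×22.9 + 0.26×16.9 + 0.039×5.86 + 0.407×8.23 = 19.28
R = 1449/19.28 = 75.18 kJ/min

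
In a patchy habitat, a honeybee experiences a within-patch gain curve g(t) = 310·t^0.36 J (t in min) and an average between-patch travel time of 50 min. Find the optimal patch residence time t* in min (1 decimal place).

28.1 min

By the marginal value theorem, leave when the instantaneous gain rate g'(t) equals the habitat-wide average g(t)/(T + t).
g'(t) = 0.36·310·t^-0.64. Setting 0.36·310·t^-0.64 = 310·t^0.36/(50+t) gives 0.36(50+t) = t, so 0.64·t = 0.36×50.
t* = 0.36×50/0.64 = 28.12 min.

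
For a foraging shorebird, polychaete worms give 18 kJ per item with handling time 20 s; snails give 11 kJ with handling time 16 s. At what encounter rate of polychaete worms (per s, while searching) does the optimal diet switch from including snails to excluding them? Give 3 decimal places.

Drop snails once their profitability E₂/h₂ falls below the rate achievable on polychaete worms alone: E₂/h₂ = λE₁/(1 + λh₁).
Solve for λ: λE₁h₂ = E₂(1 + λh₁) → λ(E₁h₂ − E₂h₁) = E₂ → λ = E₂/(E₁h₂ − E₂h₁).
λ = 11/(18×16 − 11×20) = 11/68 = 0.1618 per s.

0.162 per s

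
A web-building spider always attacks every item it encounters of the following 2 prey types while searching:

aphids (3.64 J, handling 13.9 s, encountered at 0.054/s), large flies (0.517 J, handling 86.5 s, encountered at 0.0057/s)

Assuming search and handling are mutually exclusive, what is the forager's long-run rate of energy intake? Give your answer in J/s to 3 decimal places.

0.089 J/s

R = Σλ_iE_i / (1 + Σλ_ih_i)
Numerator: 0.054×3.64 + 0.0057×0.517 = 0.1995
Denominator: 1 + 0.054×13.9 + 0.0057×86.5 = 2.244
R = 0.1995/2.244 = 0.08892 J/s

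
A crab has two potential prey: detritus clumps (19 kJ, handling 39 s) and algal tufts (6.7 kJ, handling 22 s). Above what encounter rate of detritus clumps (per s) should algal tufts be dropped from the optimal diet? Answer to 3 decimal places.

Drop algal tufts once their profitability E₂/h₂ falls below the rate achievable on detritus clumps alone: E₂/h₂ = λE₁/(1 + λh₁).
Solve for λ: λE₁h₂ = E₂(1 + λh₁) → λ(E₁h₂ − E₂h₁) = E₂ → λ = E₂/(E₁h₂ − E₂h₁).
λ = 6.7/(19×22 − 6.7×39) = 6.7/156.7 = 0.04276 per s.

0.043 per s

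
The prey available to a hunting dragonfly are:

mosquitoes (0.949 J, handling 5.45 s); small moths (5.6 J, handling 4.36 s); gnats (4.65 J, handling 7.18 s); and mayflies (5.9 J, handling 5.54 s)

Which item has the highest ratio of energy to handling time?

In descending order of E/h:
small moths: 5.6/4.36 = 1.28 J/s
mayflies: 5.9/5.54 = 1.06 J/s
gnats: 4.65/7.18 = 0.648 J/s
mosquitoes: 0.949/5.45 = 0.174 J/s

small moths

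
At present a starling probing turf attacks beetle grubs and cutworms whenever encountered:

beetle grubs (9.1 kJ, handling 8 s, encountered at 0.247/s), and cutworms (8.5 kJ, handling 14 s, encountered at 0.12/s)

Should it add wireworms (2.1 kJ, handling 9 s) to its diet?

No

Current rate: (0.247×9.1 + 0.12×8.5)/(1 + 0.247×8 + 0.12×14) = 0.7018 kJ/s.
wireworms: E/h = 2.1/9 = 0.2333 kJ/s.
Since 0.2333 < R, time spent handling wireworms is better spent searching.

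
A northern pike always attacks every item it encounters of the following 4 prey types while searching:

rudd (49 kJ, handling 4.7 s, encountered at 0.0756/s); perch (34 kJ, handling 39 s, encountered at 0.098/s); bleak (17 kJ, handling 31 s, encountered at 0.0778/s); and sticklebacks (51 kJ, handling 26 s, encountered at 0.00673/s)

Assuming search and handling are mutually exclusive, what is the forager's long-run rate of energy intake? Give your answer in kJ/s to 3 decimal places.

R = (0.0756×49 + 0.098×34 + 0.0778×17 + 0.00673×51) / (1 + 0.0756×4.7 + 0.098×39 + 0.0778×31 + 0.00673×26) = 8.702/7.764 = 1.121 kJ/s.

1.121 kJ/s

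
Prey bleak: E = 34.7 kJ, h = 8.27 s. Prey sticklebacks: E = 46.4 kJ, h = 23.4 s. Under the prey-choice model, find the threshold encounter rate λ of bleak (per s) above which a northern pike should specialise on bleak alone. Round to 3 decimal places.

0.108 per s

The zero-one rule: include sticklebacks iff E₂/h₂ > λE₁/(1+λh₁). Equality gives the switch point.
λE₁h₂ = E₂ + λE₂h₁ ⇒ λ = E₂/(E₁h₂ − E₂h₁) = 46.4/(812 − 383.7) = 0.1083 per s.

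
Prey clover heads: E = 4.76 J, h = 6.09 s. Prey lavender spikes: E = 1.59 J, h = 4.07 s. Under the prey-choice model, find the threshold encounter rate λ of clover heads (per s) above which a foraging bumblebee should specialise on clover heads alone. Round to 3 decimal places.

The zero-one rule: include lavender spikes iff E₂/h₂ > λE₁/(1+λh₁). Equality gives the switch point.
λE₁h₂ = E₂ + λE₂h₁ ⇒ λ = E₂/(E₁h₂ − E₂h₁) = 1.59/(19.37 − 9.683) = 0.1641 per s.

0.164 per s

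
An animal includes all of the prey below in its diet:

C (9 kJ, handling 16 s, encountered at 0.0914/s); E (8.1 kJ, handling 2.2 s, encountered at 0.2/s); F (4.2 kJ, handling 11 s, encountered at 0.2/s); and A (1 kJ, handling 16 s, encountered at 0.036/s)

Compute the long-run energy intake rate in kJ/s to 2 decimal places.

0.58 kJ/s

R = Σλ_iE_i / (1 + Σλ_ih_i)
Numerator: 0.0914×9 + 0.2×8.1 + 0.2×4.2 + 0.036×1 = 3.319
Denominator: 1 + 0.0914×16 + 0.2×2.2 + 0.2×11 + 0.036×16 = 5.678
R = 3.319/5.678 = 0.5844 kJ/s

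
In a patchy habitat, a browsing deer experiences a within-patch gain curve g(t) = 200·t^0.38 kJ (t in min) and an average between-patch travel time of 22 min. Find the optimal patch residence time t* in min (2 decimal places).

13.48 min

Optimal t* satisfies g'(t*) = g(t*)/(T + t*).
g'(t) = 0.38·200·t^-0.62. Setting 0.38·200·t^-0.62 = 200·t^0.38/(22+t) gives 0.38(22+t) = t, so 0.62·t = 0.38×22.
t* = 0.38×22/0.62 = 13.48 min.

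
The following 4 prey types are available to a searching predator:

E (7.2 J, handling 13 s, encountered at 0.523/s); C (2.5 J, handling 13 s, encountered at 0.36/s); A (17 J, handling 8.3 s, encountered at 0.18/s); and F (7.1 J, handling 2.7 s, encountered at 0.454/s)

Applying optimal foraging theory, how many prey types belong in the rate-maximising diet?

E/h in descending order: F 2.63, A 2.05, E 0.554, C 0.192 J/s. The optimal diet is the largest prefix of this list for which every included type satisfies E_i/h_i > R on the types above it.
Rate on top 1: 1.448. A: 2.05 > 1.448 → include.
Rate on top 2: 1.689. E: 0.554 < 1.689 → exclude; stop.
Optimal diet: F, A — 2 of 4 types.

2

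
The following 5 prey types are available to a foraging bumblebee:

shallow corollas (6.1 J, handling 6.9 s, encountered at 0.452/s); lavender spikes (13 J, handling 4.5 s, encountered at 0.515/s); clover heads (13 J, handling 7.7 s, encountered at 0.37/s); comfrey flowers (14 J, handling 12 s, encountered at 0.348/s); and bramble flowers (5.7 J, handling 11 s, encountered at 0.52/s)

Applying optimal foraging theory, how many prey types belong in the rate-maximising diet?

Rank by E/h (J/s): lavender spikes 2.89, clover heads 1.69, comfrey flowers 1.17, shallow corollas 0.884, bramble flowers 0.518. Include each in turn until the next type's E/h falls below the running intake rate.
Rate on top 1: 2.018. clover heads: 1.69 < 2.018 → exclude; stop.
Optimal diet: lavender spikes — 1 of 5 types.

1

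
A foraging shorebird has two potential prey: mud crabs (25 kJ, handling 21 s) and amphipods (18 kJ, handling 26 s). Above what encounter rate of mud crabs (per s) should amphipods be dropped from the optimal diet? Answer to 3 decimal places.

At the threshold, the rate on mud crabs alone equals the profitability of amphipods: λ·25/(1 + λ·21) = 18/26 = 0.6923.
Rearranging, λ(25 − 0.6923×21) = 0.6923, so λ = 0.6923/10.46 = 0.06618 per s.

0.066 per s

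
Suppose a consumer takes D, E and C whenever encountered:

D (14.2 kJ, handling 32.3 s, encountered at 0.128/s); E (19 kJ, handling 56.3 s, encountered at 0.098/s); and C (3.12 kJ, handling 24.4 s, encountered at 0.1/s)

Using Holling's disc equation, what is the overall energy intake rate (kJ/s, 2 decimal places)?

0.30 kJ/s

R = Σλ_iE_i / (1 + Σλ_ih_i)
Numerator: 0.128×14.2 + 0.098×19 + 0.1×3.12 = 3.992
Denominator: 1 + 0.128×32.3 + 0.098×56.3 + 0.1×24.4 = 13.09
R = 3.992/13.09 = 0.3049 kJ/s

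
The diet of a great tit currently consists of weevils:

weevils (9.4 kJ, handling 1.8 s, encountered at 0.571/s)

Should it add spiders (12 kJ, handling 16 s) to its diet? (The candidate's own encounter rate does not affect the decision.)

No

On weevils alone, R = ΣλE/(1+Σλh) = 5.367/2.028 = 2.647 kJ/s.
spiders: E/h = 12/16 = 0.75 kJ/s.
0.75 < 2.647, so adding spiders would lower the average — exclude it.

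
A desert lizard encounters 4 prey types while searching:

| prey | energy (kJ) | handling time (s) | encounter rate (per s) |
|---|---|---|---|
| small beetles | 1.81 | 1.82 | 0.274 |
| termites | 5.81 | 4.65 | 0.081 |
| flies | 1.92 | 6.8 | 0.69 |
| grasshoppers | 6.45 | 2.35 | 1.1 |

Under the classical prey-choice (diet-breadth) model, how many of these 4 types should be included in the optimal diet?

1

Profitabilities (E/h, kJ/s): grasshoppers 2.74, termites 1.25, small beetles 0.995, flies 0.282. Add prey in this order while the next type's profitability exceeds the intake rate on those already taken.
Rate on top 1: 1.979. termites: 1.25 < 1.979 → exclude; stop.
Optimal diet: grasshoppers — 1 of 4 types.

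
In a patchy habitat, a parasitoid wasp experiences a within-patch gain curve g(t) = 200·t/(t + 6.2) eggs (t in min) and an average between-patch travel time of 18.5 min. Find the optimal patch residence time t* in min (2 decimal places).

Maximise g(t)/(T+t): set derivative to zero → g'(t)(T+t) = g(t).
g'(t) = 200·6.2/(t + 6.2)². Setting 200·6.2/(t+6.2)² = 200t/[(t+6.2)(18.5+t)] gives 6.2(18.5+t) = t(t+6.2), so t² = 6.2×18.5 = 114.7.
t* = √114.7 = 10.71 min.

10.71 min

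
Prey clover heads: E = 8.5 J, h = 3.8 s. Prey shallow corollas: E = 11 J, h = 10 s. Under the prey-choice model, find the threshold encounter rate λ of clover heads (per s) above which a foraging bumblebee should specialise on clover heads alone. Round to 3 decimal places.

The zero-one rule: include shallow corollas iff E₂/h₂ > λE₁/(1+λh₁). Equality gives the switch point.
λE₁h₂ = E₂ + λE₂h₁ ⇒ λ = E₂/(E₁h₂ − E₂h₁) = 11/(85 − 41.8) = 0.2546 per s.

0.255 per s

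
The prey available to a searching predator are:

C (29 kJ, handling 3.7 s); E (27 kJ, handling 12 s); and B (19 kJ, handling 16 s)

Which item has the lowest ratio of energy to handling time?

In descending order of E/h:
C: 29/3.7 = 7.84 kJ/s
E: 27/12 = 2.25 kJ/s
B: 19/16 = 1.19 kJ/s

B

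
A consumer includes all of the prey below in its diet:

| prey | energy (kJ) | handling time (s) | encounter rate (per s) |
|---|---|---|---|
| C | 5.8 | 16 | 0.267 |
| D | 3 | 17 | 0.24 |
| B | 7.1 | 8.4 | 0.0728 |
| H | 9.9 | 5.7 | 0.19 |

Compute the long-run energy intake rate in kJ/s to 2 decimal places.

Energy encountered per unit search time: 0.267×5.8 + 0.24×3 + 0.0728×7.1 + 0.19×9.9 = 4.666 kJ/s.
Handling time per unit search time: 0.267×16 + 0.24×17 + 0.0728×8.4 + 0.19×5.7 = 10.05.
Rate = 4.666/(1 + 10.05) = 0.4224 kJ/s.

0.42 kJ/s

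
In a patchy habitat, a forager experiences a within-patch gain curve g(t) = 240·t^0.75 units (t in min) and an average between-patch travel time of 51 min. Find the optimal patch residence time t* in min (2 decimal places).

153.00 min

By the marginal value theorem, leave when the instantaneous gain rate g'(t) equals the habitat-wide average g(t)/(T + t).
g'(t) = 0.75·240·t^-0.25. Setting 0.75·240·t^-0.25 = 240·t^0.75/(51+t) gives 0.75(51+t) = t, so 0.25·t = 0.75×51.
t* = 0.75×51/0.25 = 153 min.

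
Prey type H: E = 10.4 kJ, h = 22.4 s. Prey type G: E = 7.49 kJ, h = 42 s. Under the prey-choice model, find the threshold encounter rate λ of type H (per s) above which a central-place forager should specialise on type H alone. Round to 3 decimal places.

0.028 per s

The zero-one rule: include type G iff E₂/h₂ > λE₁/(1+λh₁). Equality gives the switch point.
λE₁h₂ = E₂ + λE₂h₁ ⇒ λ = E₂/(E₁h₂ − E₂h₁) = 7.49/(436.8 − 167.8) = 0.02784 per s.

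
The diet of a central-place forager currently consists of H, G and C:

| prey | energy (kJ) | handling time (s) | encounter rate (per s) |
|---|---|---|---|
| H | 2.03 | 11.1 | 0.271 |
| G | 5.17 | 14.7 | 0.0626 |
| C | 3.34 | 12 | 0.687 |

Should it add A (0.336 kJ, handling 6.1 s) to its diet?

No

Current rate: (0.271×2.03 + 0.0626×5.17 + 0.687×3.34)/(1 + 0.271×11.1 + 0.0626×14.7 + 0.687×12) = 0.2405 kJ/s.
A: E/h = 0.336/6.1 = 0.05508 kJ/s.
0.05508 < 0.2405, so adding A would lower the average — exclude it.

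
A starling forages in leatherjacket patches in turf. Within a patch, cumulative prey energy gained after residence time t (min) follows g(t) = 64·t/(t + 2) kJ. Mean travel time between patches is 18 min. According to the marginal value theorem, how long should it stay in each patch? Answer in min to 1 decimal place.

6.0 min

Optimal t* satisfies g'(t*) = g(t*)/(T + t*).
g'(t) = 64·2/(t + 2)². Setting 64·2/(t+2)² = 64t/[(t+2)(18+t)] gives 2(18+t) = t(t+2), so t² = 2×18 = 36.
t* = √36 = 6 min.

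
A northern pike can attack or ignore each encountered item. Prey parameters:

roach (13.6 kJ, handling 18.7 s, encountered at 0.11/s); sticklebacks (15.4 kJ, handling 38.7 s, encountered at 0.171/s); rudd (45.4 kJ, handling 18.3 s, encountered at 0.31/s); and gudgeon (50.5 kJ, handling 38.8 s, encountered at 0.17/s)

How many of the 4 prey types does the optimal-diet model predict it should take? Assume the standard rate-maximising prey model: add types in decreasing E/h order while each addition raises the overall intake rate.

Rank by E/h (kJ/s): rudd 2.48, gudgeon 1.3, roach 0.727, sticklebacks 0.398. Include each in turn until the next type's E/h falls below the running intake rate.
Rate on top 1: 2.109. gudgeon: 1.3 < 2.109 → exclude; stop.
Optimal diet: rudd — 1 of 4 types.

1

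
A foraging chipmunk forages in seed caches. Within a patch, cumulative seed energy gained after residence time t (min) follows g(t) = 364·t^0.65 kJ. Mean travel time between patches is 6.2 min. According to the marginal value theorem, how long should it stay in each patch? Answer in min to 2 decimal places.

Optimal t* satisfies g'(t*) = g(t*)/(T + t*).
g'(t) = 0.65·364·t^-0.35. Setting 0.65·364·t^-0.35 = 364·t^0.65/(6.2+t) gives 0.65(6.2+t) = t, so 0.35·t = 0.65×6.2.
t* = 0.65×6.2/0.35 = 11.51 min.

11.51 min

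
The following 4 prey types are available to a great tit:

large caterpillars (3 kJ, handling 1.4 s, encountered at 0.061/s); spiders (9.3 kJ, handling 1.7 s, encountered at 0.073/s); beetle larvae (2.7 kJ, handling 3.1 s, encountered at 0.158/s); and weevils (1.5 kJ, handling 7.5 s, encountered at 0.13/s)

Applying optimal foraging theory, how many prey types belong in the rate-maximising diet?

Rank by E/h (kJ/s): spiders 5.47, large caterpillars 2.14, beetle larvae 0.871, weevils 0.2. Include each in turn until the next type's E/h falls below the running intake rate.
Rate on top 1: 0.6039. large caterpillars: 2.14 > 0.6039 → include.
Rate on top 2: 0.7126. beetle larvae: 0.871 > 0.7126 → include.
Rate on top 3: 0.7583. weevils: 0.2 < 0.7583 → exclude; stop.
Optimal diet: spiders, large caterpillars, beetle larvae — 3 of 4 types.

3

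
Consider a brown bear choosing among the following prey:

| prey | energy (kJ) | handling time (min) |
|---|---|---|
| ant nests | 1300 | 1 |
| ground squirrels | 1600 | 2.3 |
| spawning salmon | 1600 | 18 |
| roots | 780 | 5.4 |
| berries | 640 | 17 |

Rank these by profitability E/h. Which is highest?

ant nests

Profitability E/h (kJ/min): ant nests = 1300/1 = 1.3e+03, ground squirrels = 1600/2.3 = 696, spawning salmon = 1600/18 = 88.9, roots = 780/5.4 = 144, berries = 640/17 = 37.6.
Ranked: ant nests > ground squirrels > roots > spawning salmon > berries.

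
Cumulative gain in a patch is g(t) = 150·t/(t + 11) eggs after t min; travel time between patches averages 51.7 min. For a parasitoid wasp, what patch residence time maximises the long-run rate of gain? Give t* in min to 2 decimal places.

23.85 min

Maximise g(t)/(T+t): set derivative to zero → g'(t)(T+t) = g(t).
g'(t) = 150·11/(t + 11)². Setting 150·11/(t+11)² = 150t/[(t+11)(51.7+t)] gives 11(51.7+t) = t(t+11), so t² = 11×51.7 = 568.7.
t* = √568.7 = 23.85 min.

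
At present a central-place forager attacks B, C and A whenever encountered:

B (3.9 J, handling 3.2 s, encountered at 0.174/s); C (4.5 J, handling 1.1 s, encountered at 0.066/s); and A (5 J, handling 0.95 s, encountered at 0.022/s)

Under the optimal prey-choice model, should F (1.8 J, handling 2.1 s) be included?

Current rate: (0.174×3.9 + 0.066×4.5 + 0.022×5)/(1 + 0.174×3.2 + 0.066×1.1 + 0.022×0.95) = 0.6578 J/s.
F: E/h = 1.8/2.1 = 0.8571 J/s.
Since 0.8571 > R, including F increases the long-run rate.

Yes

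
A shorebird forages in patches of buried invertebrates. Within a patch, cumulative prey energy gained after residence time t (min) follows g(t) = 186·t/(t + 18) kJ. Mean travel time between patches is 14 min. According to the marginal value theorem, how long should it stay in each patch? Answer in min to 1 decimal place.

15.9 min

Optimal t* satisfies g'(t*) = g(t*)/(T + t*).
g'(t) = 186·18/(t + 18)². Setting 186·18/(t+18)² = 186t/[(t+18)(14+t)] gives 18(14+t) = t(t+18), so t² = 18×14 = 252.
t* = √252 = 15.87 min.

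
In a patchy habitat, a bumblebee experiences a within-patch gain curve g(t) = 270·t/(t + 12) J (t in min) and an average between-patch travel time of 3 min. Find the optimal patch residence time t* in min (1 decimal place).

Maximise g(t)/(T+t): set derivative to zero → g'(t)(T+t) = g(t).
g'(t) = 270·12/(t + 12)². Setting 270·12/(t+12)² = 270t/[(t+12)(3+t)] gives 12(3+t) = t(t+12), so t² = 12×3 = 36.
t* = √36 = 6 min.

6.0 min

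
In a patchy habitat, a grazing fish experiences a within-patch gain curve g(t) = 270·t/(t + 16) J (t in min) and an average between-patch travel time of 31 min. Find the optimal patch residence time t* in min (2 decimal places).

Maximise g(t)/(T+t): set derivative to zero → g'(t)(T+t) = g(t).
g'(t) = 270·16/(t + 16)². Setting 270·16/(t+16)² = 270t/[(t+16)(31+t)] gives 16(31+t) = t(t+16), so t² = 16×31 = 496.
t* = √496 = 22.27 min.

22.27 min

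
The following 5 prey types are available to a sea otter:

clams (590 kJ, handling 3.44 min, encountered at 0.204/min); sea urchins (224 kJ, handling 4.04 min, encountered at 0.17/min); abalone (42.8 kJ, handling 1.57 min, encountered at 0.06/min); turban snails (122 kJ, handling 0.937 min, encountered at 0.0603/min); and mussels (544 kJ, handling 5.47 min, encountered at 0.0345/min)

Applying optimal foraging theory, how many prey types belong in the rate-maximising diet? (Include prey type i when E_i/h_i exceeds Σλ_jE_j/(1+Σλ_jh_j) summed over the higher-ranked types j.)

3

Profitabilities (E/h, kJ/min): clams 172, turban snails 130, mussels 99.5, sea urchins 55.4, abalone 27.3. Add prey in this order while the next type's profitability exceeds the intake rate on those already taken.
Rate on top 1: 70.73. turban snails: 130 > 70.73 → include.
Rate on top 2: 72.64. mussels: 99.5 > 72.64 → include.
Rate on top 3: 75.24. sea urchins: 55.4 < 75.24 → exclude; stop.
Optimal diet: clams, turban snails, mussels — 3 of 5 types.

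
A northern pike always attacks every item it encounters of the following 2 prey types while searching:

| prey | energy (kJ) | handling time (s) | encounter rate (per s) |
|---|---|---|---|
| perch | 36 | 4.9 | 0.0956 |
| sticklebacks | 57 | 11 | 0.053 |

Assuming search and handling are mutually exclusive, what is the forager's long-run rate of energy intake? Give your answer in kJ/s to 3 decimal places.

3.150 kJ/s

Energy encountered per unit search time: 0.0956×36 + 0.053×57 = 6.463 kJ/s.
Handling time per unit search time: 0.0956×4.9 + 0.053×11 = 1.051.
Rate = 6.463/(1 + 1.051) = 3.15 kJ/s.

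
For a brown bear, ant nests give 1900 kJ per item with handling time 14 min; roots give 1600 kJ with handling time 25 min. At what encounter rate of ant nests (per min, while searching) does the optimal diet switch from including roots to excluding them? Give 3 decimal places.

0.064 per min

Drop roots once their profitability E₂/h₂ falls below the rate achievable on ant nests alone: E₂/h₂ = λE₁/(1 + λh₁).
Solve for λ: λE₁h₂ = E₂(1 + λh₁) → λ(E₁h₂ − E₂h₁) = E₂ → λ = E₂/(E₁h₂ − E₂h₁).
λ = 1600/(1900×25 − 1600×14) = 1600/2.51e+04 = 0.06375 per min.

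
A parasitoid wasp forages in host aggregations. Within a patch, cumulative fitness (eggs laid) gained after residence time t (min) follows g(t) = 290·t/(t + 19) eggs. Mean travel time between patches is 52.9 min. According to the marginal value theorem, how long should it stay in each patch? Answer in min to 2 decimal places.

31.70 min

Maximise g(t)/(T+t): set derivative to zero → g'(t)(T+t) = g(t).
g'(t) = 290·19/(t + 19)². Setting 290·19/(t+19)² = 290t/[(t+19)(52.9+t)] gives 19(52.9+t) = t(t+19), so t² = 19×52.9 = 1005.
t* = √1005 = 31.7 min.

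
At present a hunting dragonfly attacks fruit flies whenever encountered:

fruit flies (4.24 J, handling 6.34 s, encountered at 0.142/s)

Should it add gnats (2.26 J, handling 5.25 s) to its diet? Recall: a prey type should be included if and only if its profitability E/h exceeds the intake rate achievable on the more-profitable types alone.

Current rate: (0.142×4.24)/(1 + 0.142×6.34) = 0.3168 J/s.
gnats: E/h = 2.26/5.25 = 0.4305 J/s.
Since 0.4305 > R, including gnats increases the long-run rate.

Yes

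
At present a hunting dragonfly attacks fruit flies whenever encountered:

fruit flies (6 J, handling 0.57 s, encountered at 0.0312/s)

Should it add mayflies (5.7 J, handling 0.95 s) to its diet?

Yes

Intake rate on the current diet: R = (0.0312×6) / (1 + 0.0312×0.57) = 0.1872/1.018 = 0.1839 J/s.
mayflies: E/h = 5.7/0.95 = 6 J/s.
6 > 0.1839, so adding mayflies raises the average — include it.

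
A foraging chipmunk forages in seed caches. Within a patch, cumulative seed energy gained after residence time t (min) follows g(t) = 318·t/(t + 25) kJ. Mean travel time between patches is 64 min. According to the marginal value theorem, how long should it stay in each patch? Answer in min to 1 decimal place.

By the marginal value theorem, leave when the instantaneous gain rate g'(t) equals the habitat-wide average g(t)/(T + t).
g'(t) = 318·25/(t + 25)². Setting 318·25/(t+25)² = 318t/[(t+25)(64+t)] gives 25(64+t) = t(t+25), so t² = 25×64 = 1600.
t* = √1600 = 40 min.

40.0 min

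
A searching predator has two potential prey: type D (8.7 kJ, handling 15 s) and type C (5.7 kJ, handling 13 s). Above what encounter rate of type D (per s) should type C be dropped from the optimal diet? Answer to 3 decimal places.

0.207 per s

The zero-one rule: include type C iff E₂/h₂ > λE₁/(1+λh₁). Equality gives the switch point.
λE₁h₂ = E₂ + λE₂h₁ ⇒ λ = E₂/(E₁h₂ − E₂h₁) = 5.7/(113.1 − 85.5) = 0.2065 per s.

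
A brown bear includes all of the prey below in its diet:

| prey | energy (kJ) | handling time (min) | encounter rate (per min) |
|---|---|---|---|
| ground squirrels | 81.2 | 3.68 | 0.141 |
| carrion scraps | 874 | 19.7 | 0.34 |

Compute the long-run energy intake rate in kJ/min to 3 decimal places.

R = Σλ_iE_i / (1 + Σλ_ih_i)
Numerator: 0.141×81.2 + 0.34×874 = 308.6
Denominator: 1 + 0.141×3.68 + 0.34×19.7 = 8.217
R = 308.6/8.217 = 37.56 kJ/min

37.558 kJ/min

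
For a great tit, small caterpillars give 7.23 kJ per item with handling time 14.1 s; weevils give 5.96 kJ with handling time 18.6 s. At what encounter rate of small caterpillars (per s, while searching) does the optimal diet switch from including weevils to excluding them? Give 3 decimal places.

At the threshold, the rate on small caterpillars alone equals the profitability of weevils: λ·7.23/(1 + λ·14.1) = 5.96/18.6 = 0.3204.
Rearranging, λ(7.23 − 0.3204×14.1) = 0.3204, so λ = 0.3204/2.712 = 0.1182 per s.

0.118 per s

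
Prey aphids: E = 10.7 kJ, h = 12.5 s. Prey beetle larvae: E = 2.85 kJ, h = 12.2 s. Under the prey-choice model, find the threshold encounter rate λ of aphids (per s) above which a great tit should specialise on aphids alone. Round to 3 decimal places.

0.030 per s

At the threshold, the rate on aphids alone equals the profitability of beetle larvae: λ·10.7/(1 + λ·12.5) = 2.85/12.2 = 0.2336.
Rearranging, λ(10.7 − 0.2336×12.5) = 0.2336, so λ = 0.2336/7.78 = 0.03003 per s.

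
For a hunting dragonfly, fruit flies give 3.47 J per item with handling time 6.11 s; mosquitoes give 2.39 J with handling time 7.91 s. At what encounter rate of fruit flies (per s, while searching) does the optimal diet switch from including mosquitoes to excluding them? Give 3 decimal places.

0.186 per s

At the threshold, the rate on fruit flies alone equals the profitability of mosquitoes: λ·3.47/(1 + λ·6.11) = 2.39/7.91 = 0.3021.
Rearranging, λ(3.47 − 0.3021×6.11) = 0.3021, so λ = 0.3021/1.624 = 0.1861 per s.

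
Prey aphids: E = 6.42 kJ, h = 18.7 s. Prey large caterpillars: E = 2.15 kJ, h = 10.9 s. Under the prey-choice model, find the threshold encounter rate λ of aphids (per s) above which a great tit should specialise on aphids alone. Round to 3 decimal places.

The zero-one rule: include large caterpillars iff E₂/h₂ > λE₁/(1+λh₁). Equality gives the switch point.
λE₁h₂ = E₂ + λE₂h₁ ⇒ λ = E₂/(E₁h₂ − E₂h₁) = 2.15/(69.98 − 40.2) = 0.07221 per s.

0.072 per s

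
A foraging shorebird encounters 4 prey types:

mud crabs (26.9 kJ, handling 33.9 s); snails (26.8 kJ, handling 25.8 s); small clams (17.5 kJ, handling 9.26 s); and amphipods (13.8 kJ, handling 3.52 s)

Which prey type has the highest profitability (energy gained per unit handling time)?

In descending order of E/h:
amphipods: 13.8/3.52 = 3.92 kJ/s
small clams: 17.5/9.26 = 1.89 kJ/s
snails: 26.8/25.8 = 1.04 kJ/s
mud crabs: 26.9/33.9 = 0.794 kJ/s

amphipods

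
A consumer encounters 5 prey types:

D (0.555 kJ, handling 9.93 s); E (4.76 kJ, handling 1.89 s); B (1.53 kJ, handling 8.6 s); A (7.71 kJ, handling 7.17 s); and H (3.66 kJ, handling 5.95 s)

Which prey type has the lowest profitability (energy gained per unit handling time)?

D

Profitability E/h (kJ/s): D = 0.555/9.93 = 0.0559, E = 4.76/1.89 = 2.52, B = 1.53/8.6 = 0.178, A = 7.71/7.17 = 1.08, H = 3.66/5.95 = 0.615.
Ranked: E > A > H > B > D.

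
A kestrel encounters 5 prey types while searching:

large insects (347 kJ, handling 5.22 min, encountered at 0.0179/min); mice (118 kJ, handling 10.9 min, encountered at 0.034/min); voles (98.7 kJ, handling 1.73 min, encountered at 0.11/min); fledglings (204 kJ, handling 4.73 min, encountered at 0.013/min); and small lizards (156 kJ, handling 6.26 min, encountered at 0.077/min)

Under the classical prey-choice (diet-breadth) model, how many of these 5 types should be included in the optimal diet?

Rank by E/h (kJ/min): large insects 66.5, voles 57.1, fledglings 43.1, small lizards 24.9, mice 10.8. Include each in turn until the next type's E/h falls below the running intake rate.
Rate on top 1: 5.681. voles: 57.1 > 5.681 → include.
Rate on top 2: 13.3. fledglings: 43.1 > 13.3 → include.
Rate on top 3: 14.66. small lizards: 24.9 > 14.66 → include.
Rate on top 4: 17.37. mice: 10.8 < 17.37 → exclude; stop.
Optimal diet: large insects, voles, fledglings, small lizards — 4 of 5 types.

4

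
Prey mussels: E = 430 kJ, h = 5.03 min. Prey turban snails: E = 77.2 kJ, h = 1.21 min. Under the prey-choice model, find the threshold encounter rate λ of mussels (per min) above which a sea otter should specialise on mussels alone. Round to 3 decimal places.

The zero-one rule: include turban snails iff E₂/h₂ > λE₁/(1+λh₁). Equality gives the switch point.
λE₁h₂ = E₂ + λE₂h₁ ⇒ λ = E₂/(E₁h₂ − E₂h₁) = 77.2/(520.3 − 388.3) = 0.5849 per min.

0.585 per min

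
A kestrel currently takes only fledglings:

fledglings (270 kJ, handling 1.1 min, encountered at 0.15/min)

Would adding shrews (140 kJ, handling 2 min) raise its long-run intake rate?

Yes

Intake rate on the current diet: R = (0.15×270) / (1 + 0.15×1.1) = 40.5/1.165 = 34.76 kJ/min.
shrews: E/h = 140/2 = 70 kJ/min.
Since 70 > R, including shrews increases the long-run rate.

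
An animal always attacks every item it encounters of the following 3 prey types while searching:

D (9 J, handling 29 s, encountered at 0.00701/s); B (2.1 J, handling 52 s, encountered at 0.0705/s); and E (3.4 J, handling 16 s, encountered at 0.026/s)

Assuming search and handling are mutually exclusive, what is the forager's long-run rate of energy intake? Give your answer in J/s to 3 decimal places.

0.057 J/s

Energy encountered per unit search time: 0.00701×9 + 0.0705×2.1 + 0.026×3.4 = 0.2995 J/s.
Handling time per unit search time: 0.00701×29 + 0.0705×52 + 0.026×16 = 4.285.
Rate = 0.2995/(1 + 4.285) = 0.05667 J/s.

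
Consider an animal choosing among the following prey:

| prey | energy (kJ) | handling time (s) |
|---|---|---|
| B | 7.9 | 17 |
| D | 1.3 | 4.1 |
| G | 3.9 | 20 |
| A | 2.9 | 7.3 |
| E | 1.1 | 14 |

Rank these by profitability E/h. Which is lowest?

E

Profitability E/h (kJ/s): B = 7.9/17 = 0.465, D = 1.3/4.1 = 0.317, G = 3.9/20 = 0.195, A = 2.9/7.3 = 0.397, E = 1.1/14 = 0.0786.
Ranked: B > A > D > G > E.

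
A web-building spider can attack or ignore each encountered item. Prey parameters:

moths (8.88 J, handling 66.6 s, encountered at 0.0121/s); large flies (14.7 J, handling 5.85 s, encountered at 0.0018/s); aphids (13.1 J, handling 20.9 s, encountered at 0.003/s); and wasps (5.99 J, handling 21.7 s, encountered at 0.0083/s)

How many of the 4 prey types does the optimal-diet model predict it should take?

E/h in descending order: large flies 2.51, aphids 0.627, wasps 0.276, moths 0.133 J/s. The optimal diet is the largest prefix of this list for which every included type satisfies E_i/h_i > R on the types above it.
Rate on top 1: 0.02618. aphids: 0.627 > 0.02618 → include.
Rate on top 2: 0.06127. wasps: 0.276 > 0.06127 → include.
Rate on top 3: 0.09214. moths: 0.133 > 0.09214 → include.
Optimal diet: large flies, aphids, wasps, moths — 4 of 4 types.

4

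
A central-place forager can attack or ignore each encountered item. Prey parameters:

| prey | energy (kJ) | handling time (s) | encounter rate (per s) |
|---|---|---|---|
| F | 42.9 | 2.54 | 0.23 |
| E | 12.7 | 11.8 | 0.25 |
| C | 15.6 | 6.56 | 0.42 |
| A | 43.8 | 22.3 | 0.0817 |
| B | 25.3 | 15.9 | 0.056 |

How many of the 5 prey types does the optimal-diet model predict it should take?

Profitabilities (E/h, kJ/s): F 16.9, C 2.38, A 1.96, B 1.59, E 1.08. Add prey in this order while the next type's profitability exceeds the intake rate on those already taken.
Rate on top 1: 6.228. C: 2.38 < 6.228 → exclude; stop.
Optimal diet: F — 1 of 5 types.

1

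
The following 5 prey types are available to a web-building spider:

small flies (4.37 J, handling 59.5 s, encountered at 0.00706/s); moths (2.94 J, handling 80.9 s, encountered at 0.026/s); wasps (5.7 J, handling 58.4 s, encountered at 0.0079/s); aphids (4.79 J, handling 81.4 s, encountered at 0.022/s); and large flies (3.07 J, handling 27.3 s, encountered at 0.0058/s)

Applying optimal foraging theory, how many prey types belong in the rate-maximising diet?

Rank by E/h (J/s): large flies 0.112, wasps 0.0976, small flies 0.0734, aphids 0.0588, moths 0.0363. Include each in turn until the next type's E/h falls below the running intake rate.
Rate on top 1: 0.01537. wasps: 0.0976 > 0.01537 → include.
Rate on top 2: 0.03879. small flies: 0.0734 > 0.03879 → include.
Rate on top 3: 0.04593. aphids: 0.0588 > 0.04593 → include.
Rate on top 4: 0.05197. moths: 0.0363 < 0.05197 → exclude; stop.
Optimal diet: large flies, wasps, small flies, aphids — 4 of 5 types.

4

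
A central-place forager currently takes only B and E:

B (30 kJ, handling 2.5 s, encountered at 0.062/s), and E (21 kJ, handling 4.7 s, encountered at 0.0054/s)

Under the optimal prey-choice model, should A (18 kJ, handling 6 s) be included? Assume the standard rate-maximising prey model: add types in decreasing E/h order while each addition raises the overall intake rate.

Current rate: (0.062×30 + 0.0054×21)/(1 + 0.062×2.5 + 0.0054×4.7) = 1.672 kJ/s.
A: E/h = 18/6 = 3 kJ/s.
3 > 1.672, so adding A raises the average — include it.

Yes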